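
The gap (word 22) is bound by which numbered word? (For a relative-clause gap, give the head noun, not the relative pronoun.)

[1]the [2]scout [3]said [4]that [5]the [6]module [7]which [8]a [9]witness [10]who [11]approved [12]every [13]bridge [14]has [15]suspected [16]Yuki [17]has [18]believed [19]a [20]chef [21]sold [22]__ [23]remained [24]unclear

6

The gap at 22 is the object of "sold", inside a relative clause.
The relative pronoun is "which" (word 7); it is bound by the head noun immediately before it.
Its filler is the head noun "module", at word 6.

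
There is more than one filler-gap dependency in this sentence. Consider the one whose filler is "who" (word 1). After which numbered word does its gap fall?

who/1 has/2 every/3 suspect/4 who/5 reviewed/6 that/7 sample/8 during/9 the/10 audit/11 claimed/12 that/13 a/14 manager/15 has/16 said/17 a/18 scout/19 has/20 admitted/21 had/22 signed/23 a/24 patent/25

The displaced element is "who" (word 1).
It is linked across 3 clause boundaries (that → Ø → Ø).
It functions as the subject of "signed", so the gap sits immediately after word 21 ("admitted").
Base order: Every suspect who reviewed that sample during the audit has claimed that a manager has said a scout has admitted that who had signed a patent.

21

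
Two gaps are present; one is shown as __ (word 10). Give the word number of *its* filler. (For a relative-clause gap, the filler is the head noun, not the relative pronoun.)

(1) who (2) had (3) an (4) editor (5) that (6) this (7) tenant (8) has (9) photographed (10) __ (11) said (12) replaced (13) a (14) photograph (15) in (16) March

4

The marked gap is inside the relative clause, the direct object of "photographed".
Its filler is the head noun "editor" (via "that"), at word 4.
(The other dependency links word 1 to a gap after word 11.)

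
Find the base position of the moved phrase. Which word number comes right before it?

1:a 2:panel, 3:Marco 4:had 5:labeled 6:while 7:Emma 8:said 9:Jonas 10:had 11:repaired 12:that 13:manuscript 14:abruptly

5

The displaced element is "a panel" (word 2).
It functions as the direct object of "labeled", so the gap sits immediately after word 5 ("labeled").
Base order: Marco had labeled a panel while Emma said Jonas had repaired that manuscript abruptly.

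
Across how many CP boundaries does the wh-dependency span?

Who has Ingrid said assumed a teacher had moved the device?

"who" is extracted from the subject of "assumed".
Boundaries crossed, outermost first: [Ø] — 1 in total.

1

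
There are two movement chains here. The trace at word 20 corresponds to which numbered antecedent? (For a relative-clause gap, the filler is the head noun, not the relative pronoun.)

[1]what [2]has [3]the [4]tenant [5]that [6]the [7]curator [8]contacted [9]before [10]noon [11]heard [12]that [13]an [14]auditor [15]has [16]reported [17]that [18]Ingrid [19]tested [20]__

1

The marked gap is the direct object of "tested".
Its filler is the fronted wh-phrase "what", at word 1.
(The other dependency links word 4 to a gap after word 8.)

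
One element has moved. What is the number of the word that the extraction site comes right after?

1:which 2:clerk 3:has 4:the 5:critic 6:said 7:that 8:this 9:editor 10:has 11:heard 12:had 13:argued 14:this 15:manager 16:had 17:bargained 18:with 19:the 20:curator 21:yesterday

The displaced element is "which clerk" (word 2).
It is linked across 2 clause boundaries (that → Ø).
It functions as the subject of "argued", so the gap sits immediately after word 11 ("heard").
Base order: The critic has said that this editor has heard which clerk had argued this manager had bargained with the curator yesterday.

11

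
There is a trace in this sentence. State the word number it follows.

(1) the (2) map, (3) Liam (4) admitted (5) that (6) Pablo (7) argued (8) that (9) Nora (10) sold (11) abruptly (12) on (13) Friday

The displaced element is "the map" (word 2).
It is linked across 2 clause boundaries (that → that).
It functions as the direct object of "sold", so the gap sits immediately after word 10 ("sold").
Base order: Liam admitted that Pablo argued that Nora sold the map abruptly on Friday.

10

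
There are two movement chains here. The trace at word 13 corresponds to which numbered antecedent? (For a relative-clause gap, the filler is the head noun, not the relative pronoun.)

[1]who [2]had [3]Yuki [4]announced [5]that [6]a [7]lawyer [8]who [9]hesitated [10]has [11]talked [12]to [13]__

The marked gap is the object of the preposition "to" of "talked".
Its filler is the fronted wh-phrase "who", at word 1.
(The other dependency links word 7 to a gap after word 8.)

1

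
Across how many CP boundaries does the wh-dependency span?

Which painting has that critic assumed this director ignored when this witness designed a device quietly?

1

"which painting" is extracted from the object of "ignored".
Boundaries crossed, outermost first: [Ø] — 1 in total.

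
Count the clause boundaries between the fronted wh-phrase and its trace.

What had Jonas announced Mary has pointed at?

"what" is extracted from the PP object of "pointed".
Boundaries crossed, outermost first: [Ø] — 1 in total.

1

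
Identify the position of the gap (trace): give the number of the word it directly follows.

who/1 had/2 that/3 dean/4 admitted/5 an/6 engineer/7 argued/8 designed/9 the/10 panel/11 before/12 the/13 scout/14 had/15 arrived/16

8

The displaced element is "who" (word 1).
It is linked across 2 clause boundaries (Ø → Ø).
It functions as the subject of "designed", so the gap sits immediately after word 8 ("argued").
Base order: That dean had admitted an engineer argued that who designed the panel before the scout had arrived.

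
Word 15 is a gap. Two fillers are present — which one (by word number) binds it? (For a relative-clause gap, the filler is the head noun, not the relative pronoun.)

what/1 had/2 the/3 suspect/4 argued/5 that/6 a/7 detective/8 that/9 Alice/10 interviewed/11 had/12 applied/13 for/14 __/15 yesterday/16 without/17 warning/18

1

The marked gap is the object of the preposition "for" of "applied".
Its filler is the fronted wh-phrase "what", at word 1.
(The other dependency links word 8 to a gap after word 11.)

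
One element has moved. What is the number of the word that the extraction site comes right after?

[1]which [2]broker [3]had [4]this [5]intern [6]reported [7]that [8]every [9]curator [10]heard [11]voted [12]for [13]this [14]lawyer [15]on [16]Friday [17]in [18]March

10

The displaced element is "which broker" (word 2).
It is linked across 2 clause boundaries (that → Ø).
It functions as the subject of "voted", so the gap sits immediately after word 10 ("heard").
Base order: This intern had reported that every curator heard which broker voted for this lawyer on Friday in March.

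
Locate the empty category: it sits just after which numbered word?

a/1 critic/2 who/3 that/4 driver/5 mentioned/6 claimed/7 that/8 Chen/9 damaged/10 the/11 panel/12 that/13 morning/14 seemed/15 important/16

The displaced element is "a critic" (word 2).
It is linked across 1 clause boundary (Ø).
It functions as the subject of "claimed", so the gap sits immediately after word 6 ("mentioned").
Base order: That driver mentioned a critic claimed that Chen damaged the panel that morning.

6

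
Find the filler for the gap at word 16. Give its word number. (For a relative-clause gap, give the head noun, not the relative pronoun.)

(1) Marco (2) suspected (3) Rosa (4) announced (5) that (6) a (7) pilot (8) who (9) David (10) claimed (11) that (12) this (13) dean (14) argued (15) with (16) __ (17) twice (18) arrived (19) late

The gap at 16 is the prepositional object of "argued", inside a relative clause.
The relative pronoun is "who" (word 8); it is bound by the head noun immediately before it.
Its filler is the head noun "pilot", at word 7.

7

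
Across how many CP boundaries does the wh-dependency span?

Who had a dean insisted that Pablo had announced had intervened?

2

"who" is extracted from the subject of "intervened".
Boundaries crossed, outermost first: [that], [Ø] — 2 in total.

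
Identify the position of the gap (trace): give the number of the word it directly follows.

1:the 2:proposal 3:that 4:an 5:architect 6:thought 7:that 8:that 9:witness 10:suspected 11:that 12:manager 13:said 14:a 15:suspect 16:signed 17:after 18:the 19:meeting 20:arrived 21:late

16

The displaced element is "the proposal" (word 2).
It is linked across 3 clause boundaries (that → Ø → Ø).
It functions as the direct object of "signed", so the gap sits immediately after word 16 ("signed").
Base order: An architect thought that that witness suspected that manager said a suspect signed the proposal after the meeting.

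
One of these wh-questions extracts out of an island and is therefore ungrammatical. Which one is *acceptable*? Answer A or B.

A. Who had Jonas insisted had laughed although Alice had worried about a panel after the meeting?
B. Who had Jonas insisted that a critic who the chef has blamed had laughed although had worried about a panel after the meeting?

A

In B, the wh-phrase is extracted from inside an adjunct island (introduced by "although"), which blocks movement.
In A, the extraction path crosses only that-complement boundaries, which are transparent.
So A is grammatical.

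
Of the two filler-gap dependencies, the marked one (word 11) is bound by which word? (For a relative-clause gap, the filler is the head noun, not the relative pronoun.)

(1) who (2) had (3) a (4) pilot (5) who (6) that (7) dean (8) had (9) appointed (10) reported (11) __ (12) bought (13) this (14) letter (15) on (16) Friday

1

The marked gap is the subject of "bought".
Its filler is the fronted wh-phrase "who", at word 1.
(The other dependency links word 4 to a gap after word 9.)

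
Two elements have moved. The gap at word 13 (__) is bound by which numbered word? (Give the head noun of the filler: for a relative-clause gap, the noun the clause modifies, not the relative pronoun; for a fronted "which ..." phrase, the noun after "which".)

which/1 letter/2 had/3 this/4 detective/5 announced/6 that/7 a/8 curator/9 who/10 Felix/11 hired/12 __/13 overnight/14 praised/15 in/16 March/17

9

The marked gap is inside the relative clause, the direct object of "hired".
Its filler is the head noun "curator" (via "who"), at word 9.
(The other dependency links word 2 to a gap after word 15.)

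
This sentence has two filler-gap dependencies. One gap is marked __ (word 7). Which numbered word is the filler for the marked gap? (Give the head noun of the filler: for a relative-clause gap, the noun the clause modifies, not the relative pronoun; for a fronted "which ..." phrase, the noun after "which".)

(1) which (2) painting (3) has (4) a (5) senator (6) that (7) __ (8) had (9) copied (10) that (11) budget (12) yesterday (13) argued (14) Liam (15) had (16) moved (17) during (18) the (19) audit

5

The marked gap is inside the relative clause, the subject of "copied".
Its filler is the head noun "senator" (via "that"), at word 5.
(The other dependency links word 2 to a gap after word 16.)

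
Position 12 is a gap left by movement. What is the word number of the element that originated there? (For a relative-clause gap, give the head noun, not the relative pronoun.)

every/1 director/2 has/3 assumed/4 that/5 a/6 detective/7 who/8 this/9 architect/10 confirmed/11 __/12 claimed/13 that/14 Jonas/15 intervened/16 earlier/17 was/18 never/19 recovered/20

7

The gap at 12 is the subject of "claimed", inside a relative clause.
The relative pronoun is "who" (word 8); it is bound by the head noun immediately before it.
Its filler is the head noun "detective", at word 7.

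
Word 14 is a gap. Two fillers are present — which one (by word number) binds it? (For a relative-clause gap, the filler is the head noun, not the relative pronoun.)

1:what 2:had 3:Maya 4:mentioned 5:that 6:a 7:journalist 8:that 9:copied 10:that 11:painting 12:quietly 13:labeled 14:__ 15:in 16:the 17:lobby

The marked gap is the direct object of "labeled".
Its filler is the fronted wh-phrase "what", at word 1.
(The other dependency links word 7 to a gap after word 8.)

1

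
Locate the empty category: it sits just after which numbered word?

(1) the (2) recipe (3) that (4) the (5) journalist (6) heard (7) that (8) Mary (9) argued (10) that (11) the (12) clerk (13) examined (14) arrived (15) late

The displaced element is "the recipe" (word 2).
It is linked across 2 clause boundaries (that → that).
It functions as the direct object of "examined", so the gap sits immediately after word 13 ("examined").
Base order: The journalist heard that Mary argued that the clerk examined the recipe.

13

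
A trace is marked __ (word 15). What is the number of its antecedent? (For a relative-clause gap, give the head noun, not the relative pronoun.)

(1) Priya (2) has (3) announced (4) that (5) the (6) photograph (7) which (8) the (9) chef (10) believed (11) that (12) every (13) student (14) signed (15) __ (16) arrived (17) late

The gap at 15 is the object of "signed", inside a relative clause.
The relative pronoun is "which" (word 7); it is bound by the head noun immediately before it.
Its filler is the head noun "photograph", at word 6.

6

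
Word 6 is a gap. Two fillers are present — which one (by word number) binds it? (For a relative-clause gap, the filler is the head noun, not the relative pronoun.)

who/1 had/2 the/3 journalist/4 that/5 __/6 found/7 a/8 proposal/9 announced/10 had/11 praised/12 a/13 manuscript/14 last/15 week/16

4

The marked gap is inside the relative clause, the subject of "found".
Its filler is the head noun "journalist" (via "that"), at word 4.
(The other dependency links word 1 to a gap after word 10.)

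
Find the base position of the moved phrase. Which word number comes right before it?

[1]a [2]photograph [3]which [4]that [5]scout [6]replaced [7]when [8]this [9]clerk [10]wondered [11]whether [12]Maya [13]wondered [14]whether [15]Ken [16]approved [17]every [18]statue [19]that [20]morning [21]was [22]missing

The displaced element is "a photograph" (word 2).
It functions as the direct object of "replaced", so the gap sits immediately after word 6 ("replaced").
Base order: That scout replaced a photograph when this clerk wondered whether Maya wondered whether Ken approved every statue that morning.

6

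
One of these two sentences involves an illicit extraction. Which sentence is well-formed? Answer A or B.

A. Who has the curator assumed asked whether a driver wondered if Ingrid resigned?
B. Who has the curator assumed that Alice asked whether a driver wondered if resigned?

In B, the wh-phrase is extracted from inside a wh-island (introduced by "whether"), which blocks movement.
In A, the extraction path crosses only that-complement boundaries, which are transparent.
So A is grammatical.

A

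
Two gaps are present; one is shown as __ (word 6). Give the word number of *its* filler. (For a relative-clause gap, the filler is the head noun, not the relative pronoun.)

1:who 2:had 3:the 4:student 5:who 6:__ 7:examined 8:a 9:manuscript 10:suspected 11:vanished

4

The marked gap is inside the relative clause, the subject of "examined".
Its filler is the head noun "student" (via "who"), at word 4.
(The other dependency links word 1 to a gap after word 10.)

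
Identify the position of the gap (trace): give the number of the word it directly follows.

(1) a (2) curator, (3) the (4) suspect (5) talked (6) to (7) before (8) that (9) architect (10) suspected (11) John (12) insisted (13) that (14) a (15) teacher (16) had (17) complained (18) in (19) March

The displaced element is "a curator" (word 2).
It functions as the object of the preposition "to" of "talked", so the gap sits immediately after word 6 ("to").
Base order: The suspect talked to a curator before that architect suspected John insisted that a teacher had complained in March.

6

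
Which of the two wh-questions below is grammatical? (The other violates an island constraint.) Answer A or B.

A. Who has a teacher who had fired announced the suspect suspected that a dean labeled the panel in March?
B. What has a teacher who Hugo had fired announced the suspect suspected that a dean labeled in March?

In A, the wh-phrase is extracted from inside a complex-NP island (relative clause) (introduced by "who"), which blocks movement.
In B, the extraction path crosses only that-complement boundaries, which are transparent.
So B is grammatical.

B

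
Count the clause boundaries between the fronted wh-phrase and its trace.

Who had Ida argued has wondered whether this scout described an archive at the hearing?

1

"who" is extracted from the subject of "wondered".
Boundaries crossed, outermost first: [Ø] — 1 in total.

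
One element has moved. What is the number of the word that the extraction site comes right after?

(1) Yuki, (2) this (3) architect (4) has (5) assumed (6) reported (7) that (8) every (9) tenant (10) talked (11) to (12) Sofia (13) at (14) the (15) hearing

5

The displaced element is "Yuki" (word 1).
It is linked across 1 clause boundary (Ø).
It functions as the subject of "reported", so the gap sits immediately after word 5 ("assumed").
Base order: This architect has assumed Yuki reported that every tenant talked to Sofia at the hearing.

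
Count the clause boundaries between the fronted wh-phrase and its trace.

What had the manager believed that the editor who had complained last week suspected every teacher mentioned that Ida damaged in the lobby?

"what" is extracted from the object of "damaged".
Boundaries crossed, outermost first: [that], [Ø], [that] — 3 in total.

3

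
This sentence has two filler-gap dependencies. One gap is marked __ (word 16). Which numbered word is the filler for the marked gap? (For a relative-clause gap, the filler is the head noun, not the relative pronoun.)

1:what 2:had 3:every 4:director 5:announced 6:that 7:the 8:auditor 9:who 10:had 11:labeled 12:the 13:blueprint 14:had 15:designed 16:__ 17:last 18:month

The marked gap is the direct object of "designed".
Its filler is the fronted wh-phrase "what", at word 1.
(The other dependency links word 8 to a gap after word 9.)

1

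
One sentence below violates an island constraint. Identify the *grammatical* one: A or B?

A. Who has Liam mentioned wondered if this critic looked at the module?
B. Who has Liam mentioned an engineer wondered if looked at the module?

A

In B, the wh-phrase is extracted from inside a wh-island (introduced by "if"), which blocks movement.
In A, the extraction path crosses only that-complement boundaries, which are transparent.
So A is grammatical.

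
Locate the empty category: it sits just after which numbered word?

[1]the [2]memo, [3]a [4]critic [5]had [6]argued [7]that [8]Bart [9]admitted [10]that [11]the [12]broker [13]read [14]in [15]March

The displaced element is "the memo" (word 2).
It is linked across 2 clause boundaries (that → that).
It functions as the direct object of "read", so the gap sits immediately after word 13 ("read").
Base order: A critic had argued that Bart admitted that the broker read the memo in March.

13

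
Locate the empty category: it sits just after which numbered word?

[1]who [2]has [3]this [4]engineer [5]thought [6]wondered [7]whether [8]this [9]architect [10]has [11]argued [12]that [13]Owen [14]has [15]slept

5

The displaced element is "who" (word 1).
It is linked across 1 clause boundary (Ø).
It functions as the subject of "wondered", so the gap sits immediately after word 5 ("thought").
Base order: This engineer has thought that who wondered whether this architect has argued that Owen has slept.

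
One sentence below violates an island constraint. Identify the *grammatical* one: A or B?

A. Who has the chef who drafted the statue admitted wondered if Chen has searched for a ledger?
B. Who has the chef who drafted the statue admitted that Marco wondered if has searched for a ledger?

A

In B, the wh-phrase is extracted from inside a wh-island (introduced by "if"), which blocks movement.
In A, the extraction path crosses only that-complement boundaries, which are transparent.
So A is grammatical.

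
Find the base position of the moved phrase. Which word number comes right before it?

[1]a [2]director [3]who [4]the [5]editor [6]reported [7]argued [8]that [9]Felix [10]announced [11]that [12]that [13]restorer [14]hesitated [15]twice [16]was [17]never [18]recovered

6

The displaced element is "a director" (word 2).
It is linked across 1 clause boundary (Ø).
It functions as the subject of "argued", so the gap sits immediately after word 6 ("reported").
Base order: The editor reported a director argued that Felix announced that that restorer hesitated twice.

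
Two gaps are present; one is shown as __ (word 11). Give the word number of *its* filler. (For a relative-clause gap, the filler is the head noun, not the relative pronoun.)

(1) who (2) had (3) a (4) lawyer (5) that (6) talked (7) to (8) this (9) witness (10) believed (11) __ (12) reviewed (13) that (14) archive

1

The marked gap is the subject of "reviewed".
Its filler is the fronted wh-phrase "who", at word 1.
(The other dependency links word 4 to a gap after word 5.)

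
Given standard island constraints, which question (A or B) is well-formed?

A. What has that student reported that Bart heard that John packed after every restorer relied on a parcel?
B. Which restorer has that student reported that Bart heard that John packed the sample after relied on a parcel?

In B, the wh-phrase is extracted from inside an adjunct island (introduced by "after"), which blocks movement.
In A, the extraction path crosses only that-complement boundaries, which are transparent.
So A is grammatical.

A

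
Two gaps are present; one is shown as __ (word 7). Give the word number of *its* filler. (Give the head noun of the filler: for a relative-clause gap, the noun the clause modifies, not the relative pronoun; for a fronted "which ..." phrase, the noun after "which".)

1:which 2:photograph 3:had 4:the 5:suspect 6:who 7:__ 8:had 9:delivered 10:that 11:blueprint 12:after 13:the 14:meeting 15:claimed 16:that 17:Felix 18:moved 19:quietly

5

The marked gap is inside the relative clause, the subject of "delivered".
Its filler is the head noun "suspect" (via "who"), at word 5.
(The other dependency links word 2 to a gap after word 18.)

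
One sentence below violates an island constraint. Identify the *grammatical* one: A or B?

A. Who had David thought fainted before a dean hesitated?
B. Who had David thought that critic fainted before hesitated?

In B, the wh-phrase is extracted from inside an adjunct island (introduced by "before"), which blocks movement.
In A, the extraction path crosses only that-complement boundaries, which are transparent.
So A is grammatical.

A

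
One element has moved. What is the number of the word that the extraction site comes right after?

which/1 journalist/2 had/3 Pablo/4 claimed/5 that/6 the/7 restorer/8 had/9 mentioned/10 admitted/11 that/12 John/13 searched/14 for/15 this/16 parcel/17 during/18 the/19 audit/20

The displaced element is "which journalist" (word 2).
It is linked across 2 clause boundaries (that → Ø).
It functions as the subject of "admitted", so the gap sits immediately after word 10 ("mentioned").
Base order: Pablo had claimed that the restorer had mentioned which journalist admitted that John searched for this parcel during the audit.

10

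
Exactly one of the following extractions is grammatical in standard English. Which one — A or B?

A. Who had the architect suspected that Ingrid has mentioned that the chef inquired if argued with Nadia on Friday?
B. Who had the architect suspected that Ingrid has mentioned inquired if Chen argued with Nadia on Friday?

B

In A, the wh-phrase is extracted from inside a wh-island (introduced by "if"), which blocks movement.
In B, the extraction path crosses only that-complement boundaries, which are transparent.
So B is grammatical.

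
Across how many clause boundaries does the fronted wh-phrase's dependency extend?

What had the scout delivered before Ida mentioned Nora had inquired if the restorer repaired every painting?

0

"what" originates inside the matrix clause — no clause boundary is crossed.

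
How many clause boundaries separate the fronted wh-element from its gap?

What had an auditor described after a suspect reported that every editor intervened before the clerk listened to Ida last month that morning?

"what" originates inside the matrix clause — no clause boundary is crossed.

0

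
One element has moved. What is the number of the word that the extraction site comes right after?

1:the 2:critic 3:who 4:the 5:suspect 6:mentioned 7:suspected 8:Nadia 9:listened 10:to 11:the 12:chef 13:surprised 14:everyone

6

The displaced element is "the critic" (word 2).
It is linked across 1 clause boundary (Ø).
It functions as the subject of "suspected", so the gap sits immediately after word 6 ("mentioned").
Base order: The suspect mentioned that the critic suspected Nadia listened to the chef.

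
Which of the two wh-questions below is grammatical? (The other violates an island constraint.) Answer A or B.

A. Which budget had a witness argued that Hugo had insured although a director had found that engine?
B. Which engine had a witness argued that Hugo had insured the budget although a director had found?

A

In B, the wh-phrase is extracted from inside an adjunct island (introduced by "although"), which blocks movement.
In A, the extraction path crosses only that-complement boundaries, which are transparent.
So A is grammatical.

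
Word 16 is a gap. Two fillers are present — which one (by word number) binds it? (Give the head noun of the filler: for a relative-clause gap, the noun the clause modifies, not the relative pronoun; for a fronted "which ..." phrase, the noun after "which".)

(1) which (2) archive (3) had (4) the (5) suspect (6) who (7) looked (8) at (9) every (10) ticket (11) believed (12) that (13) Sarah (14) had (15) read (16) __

The marked gap is the direct object of "read".
Its filler is the fronted wh-phrase "which archive", at word 2.
(The other dependency links word 5 to a gap after word 6.)

2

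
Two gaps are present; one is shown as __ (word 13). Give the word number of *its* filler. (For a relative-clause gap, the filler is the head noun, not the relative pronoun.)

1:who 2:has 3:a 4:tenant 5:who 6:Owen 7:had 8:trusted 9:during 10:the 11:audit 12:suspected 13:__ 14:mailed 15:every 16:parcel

1

The marked gap is the subject of "mailed".
Its filler is the fronted wh-phrase "who", at word 1.
(The other dependency links word 4 to a gap after word 8.)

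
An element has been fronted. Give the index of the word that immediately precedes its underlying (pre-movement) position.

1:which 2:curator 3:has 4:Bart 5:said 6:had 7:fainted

5

The displaced element is "which curator" (word 2).
It is linked across 1 clause boundary (Ø).
It functions as the subject of "fainted", so the gap sits immediately after word 5 ("said").
Base order: Bart has said which curator had fainted.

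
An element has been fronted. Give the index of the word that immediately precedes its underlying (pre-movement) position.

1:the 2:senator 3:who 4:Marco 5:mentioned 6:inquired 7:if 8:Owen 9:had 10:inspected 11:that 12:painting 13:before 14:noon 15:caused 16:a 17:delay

5

The displaced element is "the senator" (word 2).
It is linked across 1 clause boundary (Ø).
It functions as the subject of "inquired", so the gap sits immediately after word 5 ("mentioned").
Base order: Marco mentioned that the senator inquired if Owen had inspected that painting before noon.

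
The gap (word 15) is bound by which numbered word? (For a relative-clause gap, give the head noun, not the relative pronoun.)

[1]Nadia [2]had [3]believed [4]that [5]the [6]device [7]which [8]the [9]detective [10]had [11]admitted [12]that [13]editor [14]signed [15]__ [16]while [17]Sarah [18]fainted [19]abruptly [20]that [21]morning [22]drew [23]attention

6

The gap at 15 is the object of "signed", inside a relative clause.
The relative pronoun is "which" (word 7); it is bound by the head noun immediately before it.
Its filler is the head noun "device", at word 6.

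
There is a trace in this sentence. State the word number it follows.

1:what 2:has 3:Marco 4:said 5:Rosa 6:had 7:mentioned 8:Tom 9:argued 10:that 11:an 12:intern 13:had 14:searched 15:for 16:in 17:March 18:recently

The displaced element is "what" (word 1).
It is linked across 3 clause boundaries (Ø → Ø → that).
It functions as the object of the preposition "for" of "searched", so the gap sits immediately after word 15 ("for").
Base order: Marco has said Rosa had mentioned Tom argued that an intern had searched for what in March recently.

15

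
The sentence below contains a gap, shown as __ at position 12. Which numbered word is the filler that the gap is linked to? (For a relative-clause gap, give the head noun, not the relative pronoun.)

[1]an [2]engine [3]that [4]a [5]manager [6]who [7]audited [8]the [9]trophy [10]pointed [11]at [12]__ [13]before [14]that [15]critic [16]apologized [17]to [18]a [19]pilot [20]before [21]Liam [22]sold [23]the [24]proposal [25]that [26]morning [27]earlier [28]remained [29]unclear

2

The gap at 12 is the prepositional object of "pointed", inside a relative clause.
The relative pronoun is "that" (word 3); it is bound by the head noun immediately before it.
Its filler is the head noun "engine", at word 2.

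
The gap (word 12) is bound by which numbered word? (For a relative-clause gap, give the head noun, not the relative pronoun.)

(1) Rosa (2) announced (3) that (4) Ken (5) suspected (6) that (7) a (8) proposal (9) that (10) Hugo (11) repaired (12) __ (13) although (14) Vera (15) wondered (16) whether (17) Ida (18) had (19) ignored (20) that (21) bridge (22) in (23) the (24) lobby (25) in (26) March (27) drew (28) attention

The gap at 12 is the object of "repaired", inside a relative clause.
The relative pronoun is "that" (word 9); it is bound by the head noun immediately before it.
Its filler is the head noun "proposal", at word 8.

8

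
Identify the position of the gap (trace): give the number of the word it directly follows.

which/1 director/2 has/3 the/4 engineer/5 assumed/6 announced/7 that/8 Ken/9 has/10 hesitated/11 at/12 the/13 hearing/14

The displaced element is "which director" (word 2).
It is linked across 1 clause boundary (Ø).
It functions as the subject of "announced", so the gap sits immediately after word 6 ("assumed").
Base order: The engineer has assumed that which director announced that Ken has hesitated at the hearing.

6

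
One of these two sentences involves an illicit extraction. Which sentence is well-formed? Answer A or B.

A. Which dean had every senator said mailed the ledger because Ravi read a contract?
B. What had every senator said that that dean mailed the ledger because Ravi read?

In B, the wh-phrase is extracted from inside an adjunct island (introduced by "because"), which blocks movement.
In A, the extraction path crosses only that-complement boundaries, which are transparent.
So A is grammatical.

A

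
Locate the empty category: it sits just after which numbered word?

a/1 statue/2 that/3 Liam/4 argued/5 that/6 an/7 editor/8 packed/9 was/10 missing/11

The displaced element is "a statue" (word 2).
It is linked across 1 clause boundary (that).
It functions as the direct object of "packed", so the gap sits immediately after word 9 ("packed").
Base order: Liam argued that an editor packed a statue.

9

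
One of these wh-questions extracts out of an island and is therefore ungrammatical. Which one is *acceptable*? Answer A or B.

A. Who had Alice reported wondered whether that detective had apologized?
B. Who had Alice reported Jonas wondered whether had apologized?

A

In B, the wh-phrase is extracted from inside a wh-island (introduced by "whether"), which blocks movement.
In A, the extraction path crosses only that-complement boundaries, which are transparent.
So A is grammatical.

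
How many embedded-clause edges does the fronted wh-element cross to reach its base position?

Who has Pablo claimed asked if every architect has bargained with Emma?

1

"who" is extracted from the subject of "asked".
Boundaries crossed, outermost first: [Ø] — 1 in total.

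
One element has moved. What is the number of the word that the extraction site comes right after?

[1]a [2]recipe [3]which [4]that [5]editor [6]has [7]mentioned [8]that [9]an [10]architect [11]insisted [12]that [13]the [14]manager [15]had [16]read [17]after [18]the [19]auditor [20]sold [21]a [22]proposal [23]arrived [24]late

16

The displaced element is "a recipe" (word 2).
It is linked across 2 clause boundaries (that → that).
It functions as the direct object of "read", so the gap sits immediately after word 16 ("read").
Base order: That editor has mentioned that an architect insisted that the manager had read a recipe after the auditor sold a proposal.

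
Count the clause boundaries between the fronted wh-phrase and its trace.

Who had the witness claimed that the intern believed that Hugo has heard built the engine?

"who" is extracted from the subject of "built".
Boundaries crossed, outermost first: [that], [that], [Ø] — 3 in total.

3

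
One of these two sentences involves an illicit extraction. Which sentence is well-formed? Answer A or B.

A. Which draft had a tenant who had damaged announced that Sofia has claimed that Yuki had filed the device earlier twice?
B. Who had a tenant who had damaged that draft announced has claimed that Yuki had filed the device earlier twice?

In A, the wh-phrase is extracted from inside a complex-NP island (relative clause) (introduced by "who"), which blocks movement.
In B, the extraction path crosses only that-complement boundaries, which are transparent.
So B is grammatical.

B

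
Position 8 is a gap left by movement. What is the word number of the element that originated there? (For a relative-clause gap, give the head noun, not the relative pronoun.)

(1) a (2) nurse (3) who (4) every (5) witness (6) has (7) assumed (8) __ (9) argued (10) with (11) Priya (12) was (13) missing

The gap at 8 is the subject of "argued", inside a relative clause.
The relative pronoun is "who" (word 3); it is bound by the head noun immediately before it.
Its filler is the head noun "nurse", at word 2.

2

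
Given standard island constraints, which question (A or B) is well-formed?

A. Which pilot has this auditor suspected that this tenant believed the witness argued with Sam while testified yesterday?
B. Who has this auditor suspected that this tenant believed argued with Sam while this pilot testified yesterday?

In A, the wh-phrase is extracted from inside an adjunct island (introduced by "while"), which blocks movement.
In B, the extraction path crosses only that-complement boundaries, which are transparent.
So B is grammatical.

B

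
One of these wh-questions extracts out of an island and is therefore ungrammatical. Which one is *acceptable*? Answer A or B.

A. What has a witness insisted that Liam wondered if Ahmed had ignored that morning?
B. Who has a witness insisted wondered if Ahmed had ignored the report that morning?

B

In A, the wh-phrase is extracted from inside a wh-island (introduced by "if"), which blocks movement.
In B, the extraction path crosses only that-complement boundaries, which are transparent.
So B is grammatical.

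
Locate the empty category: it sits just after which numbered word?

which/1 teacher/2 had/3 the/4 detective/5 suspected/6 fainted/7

6

The displaced element is "which teacher" (word 2).
It is linked across 1 clause boundary (Ø).
It functions as the subject of "fainted", so the gap sits immediately after word 6 ("suspected").
Base order: The detective had suspected that which teacher fainted.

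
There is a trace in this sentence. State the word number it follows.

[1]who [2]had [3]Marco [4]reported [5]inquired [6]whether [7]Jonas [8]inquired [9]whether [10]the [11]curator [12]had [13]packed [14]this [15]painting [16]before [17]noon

The displaced element is "who" (word 1).
It is linked across 1 clause boundary (Ø).
It functions as the subject of "inquired", so the gap sits immediately after word 4 ("reported").
Base order: Marco had reported that who inquired whether Jonas inquired whether the curator had packed this painting before noon.

4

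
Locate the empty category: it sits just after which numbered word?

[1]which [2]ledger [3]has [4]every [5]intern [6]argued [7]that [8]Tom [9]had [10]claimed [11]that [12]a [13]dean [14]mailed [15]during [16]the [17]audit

The displaced element is "which ledger" (word 2).
It is linked across 2 clause boundaries (that → that).
It functions as the direct object of "mailed", so the gap sits immediately after word 14 ("mailed").
Base order: Every intern has argued that Tom had claimed that a dean mailed which ledger during the audit.

14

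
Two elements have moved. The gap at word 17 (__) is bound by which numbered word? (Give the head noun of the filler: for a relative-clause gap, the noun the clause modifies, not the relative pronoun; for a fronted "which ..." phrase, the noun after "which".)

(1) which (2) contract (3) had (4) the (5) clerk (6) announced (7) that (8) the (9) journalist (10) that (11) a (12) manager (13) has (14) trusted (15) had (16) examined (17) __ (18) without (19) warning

2

The marked gap is the direct object of "examined".
Its filler is the fronted wh-phrase "which contract", at word 2.
(The other dependency links word 9 to a gap after word 14.)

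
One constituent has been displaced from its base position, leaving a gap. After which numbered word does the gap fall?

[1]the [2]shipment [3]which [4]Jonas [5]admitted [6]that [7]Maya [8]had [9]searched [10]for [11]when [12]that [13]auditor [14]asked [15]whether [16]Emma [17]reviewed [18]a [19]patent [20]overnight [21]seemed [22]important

10

The displaced element is "the shipment" (word 2).
It is linked across 1 clause boundary (that).
It functions as the object of the preposition "for" of "searched", so the gap sits immediately after word 10 ("for").
Base order: Jonas admitted that Maya had searched for the shipment when that auditor asked whether Emma reviewed a patent overnight.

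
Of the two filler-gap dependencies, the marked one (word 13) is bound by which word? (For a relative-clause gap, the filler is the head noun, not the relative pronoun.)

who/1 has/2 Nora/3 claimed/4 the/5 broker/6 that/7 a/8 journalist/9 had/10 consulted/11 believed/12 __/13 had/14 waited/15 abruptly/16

1

The marked gap is the subject of "waited".
Its filler is the fronted wh-phrase "who", at word 1.
(The other dependency links word 6 to a gap after word 11.)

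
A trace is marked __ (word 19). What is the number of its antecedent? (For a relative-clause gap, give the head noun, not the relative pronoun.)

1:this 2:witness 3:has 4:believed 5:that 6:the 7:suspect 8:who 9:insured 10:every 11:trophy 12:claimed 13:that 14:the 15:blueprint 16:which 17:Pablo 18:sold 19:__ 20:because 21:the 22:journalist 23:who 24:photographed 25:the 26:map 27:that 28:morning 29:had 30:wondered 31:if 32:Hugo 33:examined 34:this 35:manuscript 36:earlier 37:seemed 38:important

15

The gap at 19 is the object of "sold", inside a relative clause.
The relative pronoun is "which" (word 16); it is bound by the head noun immediately before it.
Its filler is the head noun "blueprint", at word 15.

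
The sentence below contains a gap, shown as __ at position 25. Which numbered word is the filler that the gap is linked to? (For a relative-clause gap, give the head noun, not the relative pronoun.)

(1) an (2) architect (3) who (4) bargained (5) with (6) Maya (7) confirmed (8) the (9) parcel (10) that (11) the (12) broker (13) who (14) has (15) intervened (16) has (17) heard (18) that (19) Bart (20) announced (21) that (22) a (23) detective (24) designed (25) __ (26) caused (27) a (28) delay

9

The gap at 25 is the object of "designed", inside a relative clause.
The relative pronoun is "that" (word 10); it is bound by the head noun immediately before it.
Its filler is the head noun "parcel", at word 9.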